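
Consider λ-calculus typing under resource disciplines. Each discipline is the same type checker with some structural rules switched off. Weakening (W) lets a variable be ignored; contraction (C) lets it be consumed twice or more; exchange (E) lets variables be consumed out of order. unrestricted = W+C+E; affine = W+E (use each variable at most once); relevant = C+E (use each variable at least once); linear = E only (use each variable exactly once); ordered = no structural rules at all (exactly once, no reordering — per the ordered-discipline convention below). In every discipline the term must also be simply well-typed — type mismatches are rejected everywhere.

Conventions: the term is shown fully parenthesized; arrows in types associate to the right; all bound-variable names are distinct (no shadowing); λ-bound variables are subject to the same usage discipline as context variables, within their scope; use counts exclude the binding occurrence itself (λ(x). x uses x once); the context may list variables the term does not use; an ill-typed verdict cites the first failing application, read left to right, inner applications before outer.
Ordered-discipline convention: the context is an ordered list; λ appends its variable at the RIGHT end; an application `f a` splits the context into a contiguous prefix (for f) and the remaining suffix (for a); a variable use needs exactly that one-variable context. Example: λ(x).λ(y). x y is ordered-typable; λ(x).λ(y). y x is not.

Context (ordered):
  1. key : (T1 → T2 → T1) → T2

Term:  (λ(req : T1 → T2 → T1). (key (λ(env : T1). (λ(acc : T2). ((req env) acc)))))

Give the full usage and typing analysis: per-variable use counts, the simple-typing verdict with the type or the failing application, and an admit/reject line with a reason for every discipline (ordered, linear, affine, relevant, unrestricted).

variable uses: key ×1, req (bound) ×1, env (bound) ×1, acc (bound) ×1
uses in reading order: key, req, env, acc
typing: the term checks, with type (T1 → T2 → T1) → T2
ordered ✓ (key, req, env, acc once each; derivable with no W/C/E)
linear ✓ (single use per variable (key, req, env, acc))
affine ✓ (key, req, env, acc: no repeats, contraction unneeded)
relevant ✓ (none of key, req, env, acc goes unused)
unrestricted ✓ (simply typable at (T1 → T2 → T1) → T2; W, C, E all held)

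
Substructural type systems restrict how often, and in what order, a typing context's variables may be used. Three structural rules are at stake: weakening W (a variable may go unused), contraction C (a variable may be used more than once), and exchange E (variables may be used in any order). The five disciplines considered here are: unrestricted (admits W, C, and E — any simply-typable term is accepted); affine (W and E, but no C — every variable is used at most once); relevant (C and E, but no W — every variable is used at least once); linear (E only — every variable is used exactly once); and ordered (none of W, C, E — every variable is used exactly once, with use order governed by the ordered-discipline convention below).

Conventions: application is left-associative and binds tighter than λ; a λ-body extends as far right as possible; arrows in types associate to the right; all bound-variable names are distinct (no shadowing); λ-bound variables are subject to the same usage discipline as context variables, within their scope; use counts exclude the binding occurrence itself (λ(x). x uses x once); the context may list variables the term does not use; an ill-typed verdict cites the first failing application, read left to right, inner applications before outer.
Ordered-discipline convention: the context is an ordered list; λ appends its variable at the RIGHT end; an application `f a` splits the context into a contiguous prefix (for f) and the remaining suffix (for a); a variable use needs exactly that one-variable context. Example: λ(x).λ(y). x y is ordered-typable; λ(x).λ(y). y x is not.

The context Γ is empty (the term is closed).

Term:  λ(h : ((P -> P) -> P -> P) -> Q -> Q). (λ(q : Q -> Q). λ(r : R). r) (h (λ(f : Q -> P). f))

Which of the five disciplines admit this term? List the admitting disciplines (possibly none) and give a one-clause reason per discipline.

admitted by: none
variable uses: h (λ-bound): 1, q (λ-bound): 0, r (λ-bound): 1, f (λ-bound): 1
order of uses: r, h, f
typing: ill-typed: an application expects (P -> P) -> P -> P but receives (Q -> P) -> Q -> P
ordered: ✗, not simply typable
linear: ✗, fails simple typing
affine: ✗, a type mismatch blocks all five
relevant: ✗, the type mismatch rejects it
unrestricted: ✗, not simply typable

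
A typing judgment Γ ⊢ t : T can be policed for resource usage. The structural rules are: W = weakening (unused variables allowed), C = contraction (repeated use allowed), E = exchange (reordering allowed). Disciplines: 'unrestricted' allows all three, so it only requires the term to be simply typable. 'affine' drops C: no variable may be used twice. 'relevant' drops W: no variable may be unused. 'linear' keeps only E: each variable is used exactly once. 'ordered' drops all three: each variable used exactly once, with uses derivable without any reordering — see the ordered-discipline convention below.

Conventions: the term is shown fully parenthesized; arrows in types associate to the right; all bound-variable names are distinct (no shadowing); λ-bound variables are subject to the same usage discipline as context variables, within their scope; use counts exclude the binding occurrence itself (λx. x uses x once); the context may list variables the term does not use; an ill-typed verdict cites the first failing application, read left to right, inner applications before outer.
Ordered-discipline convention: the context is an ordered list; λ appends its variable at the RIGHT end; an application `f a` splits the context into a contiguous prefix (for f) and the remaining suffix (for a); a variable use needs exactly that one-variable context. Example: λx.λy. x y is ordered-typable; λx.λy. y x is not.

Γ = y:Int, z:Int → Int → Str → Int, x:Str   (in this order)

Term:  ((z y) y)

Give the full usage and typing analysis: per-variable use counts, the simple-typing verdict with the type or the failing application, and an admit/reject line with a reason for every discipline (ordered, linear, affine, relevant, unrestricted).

variable uses: y ×2; z ×1; x ×0
use order (left to right): z, y, y
typing: well-typed at Str → Int
ordered: ✗, uses contraction: y ×2; unused: x — weakening required
linear: ✗, uses contraction: y ×2; unused: x — weakening required
affine: ✗, uses contraction: y ×2
relevant: ✗, unused: x — weakening required
unrestricted: ✓, well-typed at Str → Int; no restrictions here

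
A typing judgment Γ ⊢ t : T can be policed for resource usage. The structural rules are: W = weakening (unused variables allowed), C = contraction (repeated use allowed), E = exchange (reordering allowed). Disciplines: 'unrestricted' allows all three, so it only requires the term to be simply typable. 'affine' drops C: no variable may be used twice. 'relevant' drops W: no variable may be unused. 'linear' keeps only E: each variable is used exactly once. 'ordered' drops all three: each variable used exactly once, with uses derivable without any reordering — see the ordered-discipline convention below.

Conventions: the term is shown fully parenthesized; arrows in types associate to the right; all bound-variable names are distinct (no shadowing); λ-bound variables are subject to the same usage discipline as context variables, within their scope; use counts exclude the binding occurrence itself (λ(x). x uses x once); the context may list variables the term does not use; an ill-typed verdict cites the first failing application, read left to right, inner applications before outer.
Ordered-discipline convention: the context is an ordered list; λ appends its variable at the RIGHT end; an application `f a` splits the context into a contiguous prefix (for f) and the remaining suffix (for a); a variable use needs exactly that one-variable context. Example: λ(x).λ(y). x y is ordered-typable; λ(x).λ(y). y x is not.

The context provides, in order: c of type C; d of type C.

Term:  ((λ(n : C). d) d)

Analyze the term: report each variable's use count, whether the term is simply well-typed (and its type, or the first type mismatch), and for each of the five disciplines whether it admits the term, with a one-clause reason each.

variable uses: c: 0×; d: 2×; n (bound): 0×
uses in reading order: d, d
typing: ✓ — C
ordered: ✗ — d ×2 used more than once (contraction); c, n left unused
linear: ✗ — d ×2 used more than once (contraction); c, n left unused
affine: ✗ — d ×2 used more than once (contraction)
relevant: ✗ — c, n left unused
unrestricted: ✓ — simply typable at C; W, C, E all held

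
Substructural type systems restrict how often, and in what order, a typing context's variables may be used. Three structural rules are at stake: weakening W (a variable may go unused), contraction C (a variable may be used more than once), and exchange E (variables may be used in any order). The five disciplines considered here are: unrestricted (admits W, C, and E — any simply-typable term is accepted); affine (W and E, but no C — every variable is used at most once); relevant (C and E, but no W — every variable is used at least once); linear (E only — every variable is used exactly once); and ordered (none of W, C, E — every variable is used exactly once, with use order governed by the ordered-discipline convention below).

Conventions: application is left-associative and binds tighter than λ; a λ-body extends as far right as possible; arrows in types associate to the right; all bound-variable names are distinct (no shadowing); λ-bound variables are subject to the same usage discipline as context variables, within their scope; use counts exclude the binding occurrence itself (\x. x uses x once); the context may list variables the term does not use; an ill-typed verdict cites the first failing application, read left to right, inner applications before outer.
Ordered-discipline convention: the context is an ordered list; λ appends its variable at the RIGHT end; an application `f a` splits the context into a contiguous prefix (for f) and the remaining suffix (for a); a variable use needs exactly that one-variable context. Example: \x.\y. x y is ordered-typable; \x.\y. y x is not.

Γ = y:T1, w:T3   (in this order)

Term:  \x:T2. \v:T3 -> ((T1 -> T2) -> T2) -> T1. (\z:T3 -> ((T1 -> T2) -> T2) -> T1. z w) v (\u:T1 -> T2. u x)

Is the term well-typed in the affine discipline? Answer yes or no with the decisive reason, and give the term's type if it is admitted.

no — fails simple typing
variable uses: y ×0, w ×1, x (bound) ×1, v (bound) ×1, z (bound) ×1, u (bound) ×1
left-to-right use order: z, w, v, u, x
typing: ill-typed: an application expects T1 but receives T2
across the five disciplines: ordered ✗ · linear ✗ · affine ✗ · relevant ✗ · unrestricted ✗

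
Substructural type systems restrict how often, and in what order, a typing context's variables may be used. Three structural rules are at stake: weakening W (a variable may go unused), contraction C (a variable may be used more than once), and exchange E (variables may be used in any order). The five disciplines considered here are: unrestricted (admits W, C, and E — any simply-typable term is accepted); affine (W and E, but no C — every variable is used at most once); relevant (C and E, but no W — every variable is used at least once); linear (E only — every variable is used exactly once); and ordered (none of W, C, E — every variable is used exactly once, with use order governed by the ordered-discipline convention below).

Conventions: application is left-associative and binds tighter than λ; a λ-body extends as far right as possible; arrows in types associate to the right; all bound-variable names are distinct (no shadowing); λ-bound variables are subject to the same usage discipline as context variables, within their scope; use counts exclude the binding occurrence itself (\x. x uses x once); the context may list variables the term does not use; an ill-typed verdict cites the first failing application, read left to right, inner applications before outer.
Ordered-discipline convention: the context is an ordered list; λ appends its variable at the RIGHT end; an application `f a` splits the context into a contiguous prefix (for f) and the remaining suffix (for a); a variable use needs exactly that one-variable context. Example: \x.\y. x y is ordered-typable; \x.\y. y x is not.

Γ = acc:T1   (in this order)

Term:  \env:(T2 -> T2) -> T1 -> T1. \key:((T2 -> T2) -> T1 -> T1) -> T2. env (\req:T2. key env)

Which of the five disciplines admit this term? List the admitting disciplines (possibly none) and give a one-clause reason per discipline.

admitted in: unrestricted
variable uses: acc: 0×; env (λ-bound): 2×; key (λ-bound): 1×; req (λ-bound): 0×
left-to-right use order: env, key, env
typing: the term checks, with type ((T2 -> T2) -> T1 -> T1) -> (((T2 -> T2) -> T1 -> T1) -> T2) -> T1 -> T1
ordered ✗ (repeated use of env ×2; needs weakening: acc, req unused)
linear ✗ (repeated use of env ×2; needs weakening: acc, req unused)
affine ✗ (repeated use of env ×2)
relevant ✗ (needs weakening: acc, req unused)
unrestricted ✓ (type-checks (((T2 -> T2) -> T1 -> T1) -> (((T2 -> T2) -> T1 -> T1) -> T2) -> T1 -> T1) and nothing is barred)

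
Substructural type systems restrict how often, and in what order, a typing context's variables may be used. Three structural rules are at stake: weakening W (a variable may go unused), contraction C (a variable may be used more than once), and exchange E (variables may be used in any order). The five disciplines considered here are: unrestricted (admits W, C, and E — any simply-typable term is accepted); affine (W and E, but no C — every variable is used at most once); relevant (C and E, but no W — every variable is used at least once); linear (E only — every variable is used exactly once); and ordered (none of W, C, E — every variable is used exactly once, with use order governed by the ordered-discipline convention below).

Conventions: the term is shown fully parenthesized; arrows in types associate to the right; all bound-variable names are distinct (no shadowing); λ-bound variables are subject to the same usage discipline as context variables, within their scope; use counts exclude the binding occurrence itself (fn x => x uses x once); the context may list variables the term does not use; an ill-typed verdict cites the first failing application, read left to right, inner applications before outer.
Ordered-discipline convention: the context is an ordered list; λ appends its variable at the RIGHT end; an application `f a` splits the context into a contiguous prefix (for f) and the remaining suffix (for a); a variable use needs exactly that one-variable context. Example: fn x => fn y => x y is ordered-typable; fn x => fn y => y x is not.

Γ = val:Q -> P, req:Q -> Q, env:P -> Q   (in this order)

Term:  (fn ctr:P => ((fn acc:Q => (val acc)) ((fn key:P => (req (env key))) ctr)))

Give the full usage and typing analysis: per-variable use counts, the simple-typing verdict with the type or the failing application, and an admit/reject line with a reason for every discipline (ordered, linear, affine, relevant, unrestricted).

use counts: val: 1×, req: 1×, env: 1×, ctr [bound]: 1×, acc [bound]: 1×, key [bound]: 1×
uses in reading order: val, acc, req, env, key, ctr
typing: the term checks, with type P -> P
ordered: ✓ — val, req, env, ctr, acc, key once each; derivable with no W/C/E
linear: ✓ — val, req, env, ctr, acc, key: one use apiece
affine: ✓ — val, req, env, ctr, acc, key: no repeats, contraction unneeded
relevant: ✓ — at least one use each (val, req, env, ctr, acc, key)
unrestricted: ✓ — well-typed at P -> P; no restrictions here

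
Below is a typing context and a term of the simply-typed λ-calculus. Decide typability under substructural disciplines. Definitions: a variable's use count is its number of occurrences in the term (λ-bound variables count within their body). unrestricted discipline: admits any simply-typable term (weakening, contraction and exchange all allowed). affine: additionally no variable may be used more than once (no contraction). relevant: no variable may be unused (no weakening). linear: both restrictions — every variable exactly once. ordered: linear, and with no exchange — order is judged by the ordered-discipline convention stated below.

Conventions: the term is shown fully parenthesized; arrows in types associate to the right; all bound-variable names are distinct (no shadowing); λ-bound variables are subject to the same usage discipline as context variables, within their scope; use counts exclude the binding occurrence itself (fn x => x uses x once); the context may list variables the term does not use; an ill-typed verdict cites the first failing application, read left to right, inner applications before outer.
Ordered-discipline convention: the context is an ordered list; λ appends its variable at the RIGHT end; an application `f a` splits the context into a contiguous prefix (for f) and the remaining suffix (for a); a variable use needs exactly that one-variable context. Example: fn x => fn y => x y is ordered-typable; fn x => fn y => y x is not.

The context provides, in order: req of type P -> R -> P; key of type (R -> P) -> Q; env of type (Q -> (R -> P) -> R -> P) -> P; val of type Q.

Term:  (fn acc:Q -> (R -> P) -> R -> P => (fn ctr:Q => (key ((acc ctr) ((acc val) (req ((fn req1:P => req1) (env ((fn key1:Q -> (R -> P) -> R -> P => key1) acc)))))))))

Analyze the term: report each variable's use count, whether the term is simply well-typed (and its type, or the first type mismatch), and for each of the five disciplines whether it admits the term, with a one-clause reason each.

use counts: req: 1; key: 1; env: 1; val: 1; acc (bound): 3; ctr (bound): 1; req1 (bound): 1; key1 (bound): 1
left-to-right use order: key, acc, ctr, acc, val, req, req1, env, key1, acc
typing: the term checks, with type (Q -> (R -> P) -> R -> P) -> Q -> Q
ordered: ✗, repeated use of acc ×3
linear: ✗, repeated use of acc ×3
affine: ✗, repeated use of acc ×3
relevant: ✓, none of req, key, env, val, acc, ctr, req1, key1 goes unused
unrestricted: ✓, typability at (Q -> (R -> P) -> R -> P) -> Q -> Q is all that's needed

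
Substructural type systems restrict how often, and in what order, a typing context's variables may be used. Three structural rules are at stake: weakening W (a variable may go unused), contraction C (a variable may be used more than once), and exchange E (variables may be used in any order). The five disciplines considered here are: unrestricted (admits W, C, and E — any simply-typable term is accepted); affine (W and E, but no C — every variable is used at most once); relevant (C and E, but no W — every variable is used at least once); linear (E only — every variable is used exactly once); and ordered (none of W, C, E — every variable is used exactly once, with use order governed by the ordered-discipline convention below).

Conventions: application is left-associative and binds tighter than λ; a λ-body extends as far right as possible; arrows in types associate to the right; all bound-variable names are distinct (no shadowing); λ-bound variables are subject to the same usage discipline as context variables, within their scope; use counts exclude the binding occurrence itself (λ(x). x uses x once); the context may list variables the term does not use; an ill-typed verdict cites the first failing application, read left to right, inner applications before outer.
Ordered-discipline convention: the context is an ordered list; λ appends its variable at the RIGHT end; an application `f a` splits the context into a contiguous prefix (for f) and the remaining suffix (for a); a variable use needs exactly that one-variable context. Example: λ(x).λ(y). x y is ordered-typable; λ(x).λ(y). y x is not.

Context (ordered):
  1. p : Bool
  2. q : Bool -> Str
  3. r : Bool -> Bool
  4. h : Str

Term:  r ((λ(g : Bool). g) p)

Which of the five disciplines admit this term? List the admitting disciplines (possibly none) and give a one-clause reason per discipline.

admitting disciplines: affine, unrestricted
use counts: p ×1; q ×0; r ×1; h ×0; g (bound) ×1
use order (left to right): r, g, p
typing: the term checks, with type Bool
ordered: ✗, q, h never used (weakening)
linear: ✗, q, h never used (weakening)
affine: ✓, p, q, r, h, g: no repeats, contraction unneeded
relevant: ✗, q, h never used (weakening)
unrestricted: ✓, well-typed at Bool; no restrictions here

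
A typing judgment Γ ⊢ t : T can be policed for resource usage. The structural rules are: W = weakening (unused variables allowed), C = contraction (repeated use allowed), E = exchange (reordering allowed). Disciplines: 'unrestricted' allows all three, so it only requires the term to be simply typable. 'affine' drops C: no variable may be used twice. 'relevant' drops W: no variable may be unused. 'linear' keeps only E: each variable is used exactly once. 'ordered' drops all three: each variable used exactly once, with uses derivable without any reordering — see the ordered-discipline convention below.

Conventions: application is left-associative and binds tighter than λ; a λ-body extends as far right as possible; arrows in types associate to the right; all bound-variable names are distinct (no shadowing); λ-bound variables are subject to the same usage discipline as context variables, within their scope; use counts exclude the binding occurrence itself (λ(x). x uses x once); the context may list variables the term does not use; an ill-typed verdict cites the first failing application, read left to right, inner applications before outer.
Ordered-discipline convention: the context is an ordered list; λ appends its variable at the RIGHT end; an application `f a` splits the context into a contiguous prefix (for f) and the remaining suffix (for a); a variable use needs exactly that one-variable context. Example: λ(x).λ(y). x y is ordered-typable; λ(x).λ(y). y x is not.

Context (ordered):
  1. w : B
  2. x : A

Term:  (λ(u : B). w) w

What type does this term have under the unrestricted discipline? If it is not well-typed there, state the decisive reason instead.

term : B
variable uses: w: 2, x: 0, u (bound): 0
left-to-right use order: w, w
typing: ✓ — B
per-discipline verdicts: ordered ✗, linear ✗, affine ✗, relevant ✗, unrestricted ✓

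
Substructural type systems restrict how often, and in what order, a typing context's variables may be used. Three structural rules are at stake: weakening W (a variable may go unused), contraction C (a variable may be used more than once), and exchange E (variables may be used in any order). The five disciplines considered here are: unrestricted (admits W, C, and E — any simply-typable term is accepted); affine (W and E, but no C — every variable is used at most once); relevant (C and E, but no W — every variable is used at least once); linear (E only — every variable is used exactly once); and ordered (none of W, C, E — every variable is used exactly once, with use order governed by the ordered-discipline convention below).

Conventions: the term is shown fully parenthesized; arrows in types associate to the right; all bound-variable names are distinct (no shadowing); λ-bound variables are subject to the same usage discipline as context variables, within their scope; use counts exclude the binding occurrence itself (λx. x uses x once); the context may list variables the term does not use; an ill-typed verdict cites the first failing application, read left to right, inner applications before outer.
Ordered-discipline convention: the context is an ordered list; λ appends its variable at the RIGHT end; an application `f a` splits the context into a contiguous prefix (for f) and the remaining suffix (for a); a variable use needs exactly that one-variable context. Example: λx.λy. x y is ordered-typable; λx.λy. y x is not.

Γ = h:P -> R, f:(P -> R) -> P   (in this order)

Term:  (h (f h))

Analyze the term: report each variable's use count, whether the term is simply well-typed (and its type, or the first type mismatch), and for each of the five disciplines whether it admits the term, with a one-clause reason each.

use counts: h=2, f=1
uses in reading order: h, f, h
typing: well-typed at R
ordered: ✗, h ×2 used more than once (contraction)
linear: ✗, h ×2 used more than once (contraction)
affine: ✗, h ×2 used more than once (contraction)
relevant: ✓, every one of h, f appears
unrestricted: ✓, typability at R is all that's needed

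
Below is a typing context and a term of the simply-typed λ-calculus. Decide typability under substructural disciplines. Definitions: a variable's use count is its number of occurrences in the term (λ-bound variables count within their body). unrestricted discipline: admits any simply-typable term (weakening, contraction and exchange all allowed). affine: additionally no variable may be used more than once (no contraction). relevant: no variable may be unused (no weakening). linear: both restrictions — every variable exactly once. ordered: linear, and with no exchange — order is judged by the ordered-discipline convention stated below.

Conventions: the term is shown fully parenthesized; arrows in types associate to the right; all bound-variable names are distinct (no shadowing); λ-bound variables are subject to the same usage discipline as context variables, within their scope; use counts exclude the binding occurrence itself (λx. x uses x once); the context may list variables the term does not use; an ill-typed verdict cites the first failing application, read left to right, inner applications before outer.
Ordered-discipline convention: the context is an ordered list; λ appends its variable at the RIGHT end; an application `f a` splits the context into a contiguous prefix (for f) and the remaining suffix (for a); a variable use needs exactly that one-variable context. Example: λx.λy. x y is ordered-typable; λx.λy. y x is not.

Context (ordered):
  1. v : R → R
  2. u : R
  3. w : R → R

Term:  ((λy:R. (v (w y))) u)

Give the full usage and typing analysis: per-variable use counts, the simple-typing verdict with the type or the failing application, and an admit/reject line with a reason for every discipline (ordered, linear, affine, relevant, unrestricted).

usage: v: 1×, u: 1×, w: 1×, y (λ-bound): 1×
left-to-right use order: v, w, y, u
typing: the term checks, with type R
ordered ✗ (use order v, w, y, u needs exchange)
linear ✓ (exactly-once usage across v, u, w, y)
affine ✓ (v, u, w, y: no repeats, contraction unneeded)
relevant ✓ (at least one use each (v, u, w, y))
unrestricted ✓ (typability at R is all that's needed)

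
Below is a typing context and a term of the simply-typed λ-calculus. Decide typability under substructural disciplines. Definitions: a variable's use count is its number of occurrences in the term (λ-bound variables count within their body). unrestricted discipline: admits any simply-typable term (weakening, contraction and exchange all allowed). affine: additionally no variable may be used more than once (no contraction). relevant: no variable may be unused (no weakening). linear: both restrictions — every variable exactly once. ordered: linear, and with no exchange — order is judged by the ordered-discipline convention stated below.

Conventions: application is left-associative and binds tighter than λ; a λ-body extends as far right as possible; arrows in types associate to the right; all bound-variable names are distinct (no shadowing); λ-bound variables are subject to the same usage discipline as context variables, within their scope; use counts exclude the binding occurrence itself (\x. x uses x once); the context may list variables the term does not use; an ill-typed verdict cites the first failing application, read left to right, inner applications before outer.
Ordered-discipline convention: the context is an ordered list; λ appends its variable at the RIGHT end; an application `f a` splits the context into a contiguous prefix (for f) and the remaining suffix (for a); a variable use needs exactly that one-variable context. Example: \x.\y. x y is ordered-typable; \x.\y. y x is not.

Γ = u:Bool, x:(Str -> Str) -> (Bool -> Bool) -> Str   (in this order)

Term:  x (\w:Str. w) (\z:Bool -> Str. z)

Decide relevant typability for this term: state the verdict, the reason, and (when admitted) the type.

no — a type mismatch blocks all five
use counts: u: 0; x: 1; w (bound): 1; z (bound): 1
uses in reading order: x, w, z
typing: ill-typed: argument of type (Bool -> Str) -> Bool -> Str where Bool -> Bool is required
across the five disciplines: ordered ✗ · linear ✗ · affine ✗ · relevant ✗ · unrestricted ✗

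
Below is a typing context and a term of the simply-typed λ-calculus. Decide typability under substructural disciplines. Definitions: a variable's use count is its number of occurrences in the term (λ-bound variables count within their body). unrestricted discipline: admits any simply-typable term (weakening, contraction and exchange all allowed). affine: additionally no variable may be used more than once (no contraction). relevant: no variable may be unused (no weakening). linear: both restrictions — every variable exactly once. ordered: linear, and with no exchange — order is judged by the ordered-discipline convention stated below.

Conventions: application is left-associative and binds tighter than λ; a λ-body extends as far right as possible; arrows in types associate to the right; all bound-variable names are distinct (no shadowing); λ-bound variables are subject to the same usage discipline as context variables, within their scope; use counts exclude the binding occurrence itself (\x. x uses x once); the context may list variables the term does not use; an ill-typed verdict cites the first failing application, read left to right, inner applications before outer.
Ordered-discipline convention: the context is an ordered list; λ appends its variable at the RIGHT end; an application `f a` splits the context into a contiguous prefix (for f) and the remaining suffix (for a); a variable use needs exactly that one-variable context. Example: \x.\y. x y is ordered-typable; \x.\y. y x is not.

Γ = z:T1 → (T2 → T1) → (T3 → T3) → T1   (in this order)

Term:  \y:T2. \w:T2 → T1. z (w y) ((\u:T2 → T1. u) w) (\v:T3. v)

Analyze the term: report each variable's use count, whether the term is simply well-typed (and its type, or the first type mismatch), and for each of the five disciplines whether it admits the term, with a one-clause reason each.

usage: z: 1, y [bound]: 1, w [bound]: 2, u [bound]: 1, v [bound]: 1
left-to-right use order: z, w, y, u, w, v
typing: ✓ — T2 → (T2 → T1) → T1
ordered: ✗, w ×2 used more than once (contraction)
linear: ✗, w ×2 used more than once (contraction)
affine: ✗, w ×2 used more than once (contraction)
relevant: ✓, none of z, y, w, u, v goes unused
unrestricted: ✓, well-typed at T2 → (T2 → T1) → T1; no restrictions here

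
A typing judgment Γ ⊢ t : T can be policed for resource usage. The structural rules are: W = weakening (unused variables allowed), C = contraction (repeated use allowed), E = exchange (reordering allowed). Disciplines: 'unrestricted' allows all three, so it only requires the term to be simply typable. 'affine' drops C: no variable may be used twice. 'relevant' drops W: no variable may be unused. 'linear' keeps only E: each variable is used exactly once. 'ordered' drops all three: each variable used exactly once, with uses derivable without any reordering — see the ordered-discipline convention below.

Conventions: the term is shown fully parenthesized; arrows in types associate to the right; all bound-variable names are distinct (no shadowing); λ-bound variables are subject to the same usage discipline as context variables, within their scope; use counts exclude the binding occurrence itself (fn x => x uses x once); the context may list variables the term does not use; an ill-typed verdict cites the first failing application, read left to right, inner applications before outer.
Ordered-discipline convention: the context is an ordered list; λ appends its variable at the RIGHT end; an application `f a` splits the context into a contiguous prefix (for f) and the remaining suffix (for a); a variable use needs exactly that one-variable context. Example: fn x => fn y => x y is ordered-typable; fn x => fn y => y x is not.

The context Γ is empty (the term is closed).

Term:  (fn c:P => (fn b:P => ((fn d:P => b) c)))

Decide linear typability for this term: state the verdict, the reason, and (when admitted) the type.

no — unused: d — weakening required
counts: c (bound): 1×, b (bound): 1×, d (bound): 0×
uses in reading order: b, c
typing: the term checks, with type P -> P -> P
per-discipline verdicts: ordered ✗, linear ✗, affine ✓, relevant ✗, unrestricted ✓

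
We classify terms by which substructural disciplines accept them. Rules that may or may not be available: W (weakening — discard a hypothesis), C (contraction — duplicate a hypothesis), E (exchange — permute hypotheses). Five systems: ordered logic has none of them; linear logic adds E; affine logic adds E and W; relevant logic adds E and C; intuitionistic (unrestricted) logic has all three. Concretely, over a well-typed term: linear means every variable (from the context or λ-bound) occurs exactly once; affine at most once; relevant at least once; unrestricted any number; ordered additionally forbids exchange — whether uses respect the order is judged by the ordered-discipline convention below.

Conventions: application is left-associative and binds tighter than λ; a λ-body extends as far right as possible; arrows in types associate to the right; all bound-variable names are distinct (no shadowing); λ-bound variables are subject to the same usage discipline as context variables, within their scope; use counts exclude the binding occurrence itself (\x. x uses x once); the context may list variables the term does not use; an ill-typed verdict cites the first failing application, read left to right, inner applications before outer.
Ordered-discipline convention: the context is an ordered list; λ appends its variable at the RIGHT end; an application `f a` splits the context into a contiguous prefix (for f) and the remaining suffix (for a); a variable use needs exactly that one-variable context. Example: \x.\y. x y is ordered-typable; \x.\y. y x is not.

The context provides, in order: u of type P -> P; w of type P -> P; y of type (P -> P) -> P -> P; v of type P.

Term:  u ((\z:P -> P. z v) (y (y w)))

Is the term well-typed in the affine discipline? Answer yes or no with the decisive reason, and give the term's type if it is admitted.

no — needs contraction — y ×2
use counts: u=1; w=1; y=2; v=1; z (λ-bound)=1
uses in reading order: u, z, v, y, y, w
typing: ✓ — P
across the five disciplines: ordered ✗ | linear ✗ | affine ✗ | relevant ✓ | unrestricted ✓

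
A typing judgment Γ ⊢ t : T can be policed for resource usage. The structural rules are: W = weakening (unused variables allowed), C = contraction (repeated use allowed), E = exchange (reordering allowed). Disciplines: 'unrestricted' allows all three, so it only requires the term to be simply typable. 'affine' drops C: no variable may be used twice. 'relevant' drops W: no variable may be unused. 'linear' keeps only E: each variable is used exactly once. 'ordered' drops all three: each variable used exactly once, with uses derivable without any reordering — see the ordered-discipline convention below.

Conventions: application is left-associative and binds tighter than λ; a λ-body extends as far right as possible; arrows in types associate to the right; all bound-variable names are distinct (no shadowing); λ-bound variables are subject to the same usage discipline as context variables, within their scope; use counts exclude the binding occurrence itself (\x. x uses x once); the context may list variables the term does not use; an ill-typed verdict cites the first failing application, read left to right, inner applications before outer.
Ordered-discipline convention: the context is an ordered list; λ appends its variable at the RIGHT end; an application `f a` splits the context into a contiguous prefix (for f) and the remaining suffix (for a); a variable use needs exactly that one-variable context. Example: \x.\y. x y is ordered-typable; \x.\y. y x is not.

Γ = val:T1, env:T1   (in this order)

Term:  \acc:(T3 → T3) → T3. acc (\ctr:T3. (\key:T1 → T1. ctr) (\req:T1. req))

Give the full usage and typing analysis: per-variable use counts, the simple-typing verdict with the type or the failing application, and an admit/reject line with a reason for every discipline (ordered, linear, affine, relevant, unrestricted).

use counts: val: 0; env: 0; acc [bound]: 1; ctr [bound]: 1; key [bound]: 0; req [bound]: 1
uses in reading order: acc, ctr, req
typing: well-typed at ((T3 → T3) → T3) → T3
ordered ✗ (needs weakening: val, env, key unused)
linear ✗ (needs weakening: val, env, key unused)
affine ✓ (at most one use each (val, env, acc, ctr, key, req))
relevant ✗ (needs weakening: val, env, key unused)
unrestricted ✓ (type-checks (((T3 → T3) → T3) → T3) and nothing is barred)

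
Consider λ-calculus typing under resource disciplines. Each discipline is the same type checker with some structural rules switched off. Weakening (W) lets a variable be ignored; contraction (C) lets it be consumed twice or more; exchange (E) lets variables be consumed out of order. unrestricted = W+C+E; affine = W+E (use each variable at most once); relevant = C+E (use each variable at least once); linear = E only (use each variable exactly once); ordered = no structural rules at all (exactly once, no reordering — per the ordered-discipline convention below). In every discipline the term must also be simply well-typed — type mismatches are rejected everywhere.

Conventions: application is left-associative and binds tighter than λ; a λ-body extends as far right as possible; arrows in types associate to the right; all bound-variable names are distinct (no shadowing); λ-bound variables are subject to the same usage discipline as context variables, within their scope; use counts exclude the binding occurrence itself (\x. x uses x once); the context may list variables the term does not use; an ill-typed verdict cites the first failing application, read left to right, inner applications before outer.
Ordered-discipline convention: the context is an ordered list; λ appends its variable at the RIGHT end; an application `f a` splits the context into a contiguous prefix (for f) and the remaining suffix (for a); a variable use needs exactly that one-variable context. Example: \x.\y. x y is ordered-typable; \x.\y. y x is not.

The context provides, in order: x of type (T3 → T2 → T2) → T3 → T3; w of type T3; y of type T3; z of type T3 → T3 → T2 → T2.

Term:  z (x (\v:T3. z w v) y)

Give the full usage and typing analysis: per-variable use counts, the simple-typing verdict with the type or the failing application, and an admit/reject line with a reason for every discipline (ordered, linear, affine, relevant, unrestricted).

counts: x: 1×; w: 1×; y: 1×; z: 2×; v (bound): 1×
use order (left to right): z, x, z, w, v, y
typing: ✓ — T3 → T2 → T2
ordered ✗ (needs contraction — z ×2)
linear ✗ (needs contraction — z ×2)
affine ✗ (needs contraction — z ×2)
relevant ✓ (every one of x, w, y, z, v appears)
unrestricted ✓ (simply typable at T3 → T2 → T2; W, C, E all held)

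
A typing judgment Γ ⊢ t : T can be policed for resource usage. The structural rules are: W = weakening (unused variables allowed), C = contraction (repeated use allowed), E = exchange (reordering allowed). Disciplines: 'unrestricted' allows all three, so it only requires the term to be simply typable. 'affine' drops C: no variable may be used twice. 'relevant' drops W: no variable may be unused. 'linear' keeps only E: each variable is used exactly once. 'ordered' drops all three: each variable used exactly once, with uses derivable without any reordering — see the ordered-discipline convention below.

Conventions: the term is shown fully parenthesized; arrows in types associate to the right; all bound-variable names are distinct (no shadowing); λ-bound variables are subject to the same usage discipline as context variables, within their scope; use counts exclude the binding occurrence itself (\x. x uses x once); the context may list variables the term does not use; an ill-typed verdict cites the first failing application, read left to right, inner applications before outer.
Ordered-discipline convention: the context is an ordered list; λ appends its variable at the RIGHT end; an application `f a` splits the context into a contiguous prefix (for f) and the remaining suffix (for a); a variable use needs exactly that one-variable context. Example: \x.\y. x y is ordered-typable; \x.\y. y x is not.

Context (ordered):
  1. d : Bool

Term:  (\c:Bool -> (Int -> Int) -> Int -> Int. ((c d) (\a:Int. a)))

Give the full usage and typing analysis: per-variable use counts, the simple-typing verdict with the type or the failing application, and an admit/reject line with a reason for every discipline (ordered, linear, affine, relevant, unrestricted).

counts: d: 1; c [bound]: 1; a [bound]: 1
use order (left to right): c, d, a
typing: ✓ — (Bool -> (Int -> Int) -> Int -> Int) -> Int -> Int
ordered: ✗ — no contiguous prefix/suffix split fits c, d, a
linear: ✓ — exactly-once usage across d, c, a
affine: ✓ — no duplicate uses among d, c, a
relevant: ✓ — none of d, c, a goes unused
unrestricted: ✓ — type-checks ((Bool -> (Int -> Int) -> Int -> Int) -> Int -> Int) and nothing is barred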